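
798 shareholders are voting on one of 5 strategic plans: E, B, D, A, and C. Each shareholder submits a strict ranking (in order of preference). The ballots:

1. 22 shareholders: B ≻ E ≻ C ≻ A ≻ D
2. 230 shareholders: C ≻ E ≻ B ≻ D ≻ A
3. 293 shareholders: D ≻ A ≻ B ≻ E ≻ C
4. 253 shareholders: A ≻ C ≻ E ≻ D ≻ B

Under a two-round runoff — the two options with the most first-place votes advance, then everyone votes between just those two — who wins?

D

Round 1 first-place votes: E 0, B 22, D 293, A 253, C 230.
D and A advance.
Runoff: D is preferred to A by 523 voters; A by 275.
D wins the runoff.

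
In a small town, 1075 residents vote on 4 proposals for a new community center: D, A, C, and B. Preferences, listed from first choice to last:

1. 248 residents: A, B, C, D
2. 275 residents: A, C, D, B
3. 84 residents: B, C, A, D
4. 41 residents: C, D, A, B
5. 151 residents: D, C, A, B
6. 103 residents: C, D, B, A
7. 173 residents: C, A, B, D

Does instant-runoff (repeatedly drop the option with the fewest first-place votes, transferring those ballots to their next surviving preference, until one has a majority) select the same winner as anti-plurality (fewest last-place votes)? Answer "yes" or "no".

yes

Instant-runoff — R1 D 151, A 523, C 317, B 84 (B out); R2 D 151, A 523, C 401 (D out); R3 A 523, C 552 (C winner). Winner: C.
Anti-plurality — last-place votes: D 505, A 103, C 0, B 467. Winner: C.
The two methods agree.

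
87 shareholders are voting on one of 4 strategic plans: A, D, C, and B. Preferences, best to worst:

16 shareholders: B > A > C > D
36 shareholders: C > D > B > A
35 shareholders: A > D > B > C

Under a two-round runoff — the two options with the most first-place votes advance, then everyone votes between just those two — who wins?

A

Round 1 first-place votes: A 35, D 0, C 36, B 16.
C and A advance.
Runoff: C is preferred to A by 36 voters; A by 51.
A wins the runoff.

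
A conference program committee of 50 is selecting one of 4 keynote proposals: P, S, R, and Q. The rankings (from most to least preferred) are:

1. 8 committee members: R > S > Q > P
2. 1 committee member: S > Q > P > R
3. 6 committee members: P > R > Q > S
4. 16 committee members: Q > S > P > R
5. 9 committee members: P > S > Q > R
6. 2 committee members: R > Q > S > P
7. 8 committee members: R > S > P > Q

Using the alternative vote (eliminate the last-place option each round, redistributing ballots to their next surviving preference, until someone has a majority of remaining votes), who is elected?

Round 1: P 15, S 1, R 18, Q 16. Eliminate S.
Round 2: P 15, R 18, Q 17. Eliminate P.
Round 3: R 24, Q 26. Q has a majority.

Q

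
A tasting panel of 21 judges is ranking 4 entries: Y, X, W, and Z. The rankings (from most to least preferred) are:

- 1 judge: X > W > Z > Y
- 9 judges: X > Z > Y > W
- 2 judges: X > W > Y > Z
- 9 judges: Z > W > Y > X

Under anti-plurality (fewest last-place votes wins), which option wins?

Y

Last-place votes: Y 1, X 9, W 9, Z 2.
Y is ranked last by the fewest voters, so Y wins.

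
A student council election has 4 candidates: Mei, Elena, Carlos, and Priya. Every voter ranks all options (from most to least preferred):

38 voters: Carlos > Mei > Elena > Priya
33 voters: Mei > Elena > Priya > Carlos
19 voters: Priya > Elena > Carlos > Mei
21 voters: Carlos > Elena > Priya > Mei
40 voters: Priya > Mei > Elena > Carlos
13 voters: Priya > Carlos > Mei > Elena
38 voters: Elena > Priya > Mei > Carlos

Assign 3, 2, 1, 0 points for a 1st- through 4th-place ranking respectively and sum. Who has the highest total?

Mei: 38·2 + 33·3 + 19·0 + 21·0 + 40·2 + 13·1 + 38·1 = 306
Elena: 38·1 + 33·2 + 19·2 + 21·2 + 40·1 + 13·0 + 38·3 = 338
Carlos: 38·3 + 33·0 + 19·1 + 21·3 + 40·0 + 13·2 + 38·0 = 222
Priya: 38·0 + 33·1 + 19·3 + 21·1 + 40·3 + 13·3 + 38·2 = 346
Priya has the highest Borda score (346).

Priya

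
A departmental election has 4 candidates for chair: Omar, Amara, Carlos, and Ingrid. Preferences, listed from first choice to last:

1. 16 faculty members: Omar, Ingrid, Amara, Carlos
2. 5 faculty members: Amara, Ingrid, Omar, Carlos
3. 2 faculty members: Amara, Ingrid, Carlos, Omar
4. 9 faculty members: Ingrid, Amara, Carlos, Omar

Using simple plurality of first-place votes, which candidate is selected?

Omar

First-place votes: Omar 16, Amara 7, Carlos 0, Ingrid 9.
Omar has the most first-place votes.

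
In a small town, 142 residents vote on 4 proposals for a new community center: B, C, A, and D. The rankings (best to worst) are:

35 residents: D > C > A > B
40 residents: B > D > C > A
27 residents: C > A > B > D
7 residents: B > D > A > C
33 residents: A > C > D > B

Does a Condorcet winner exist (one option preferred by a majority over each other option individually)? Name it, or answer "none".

Checking pairwise contests:
C beats B 95–47.
D beats C 82–60.
C beats A 102–40.
B beats D 74–68.
Every option loses at least one head-to-head, so there is no Condorcet winner.

none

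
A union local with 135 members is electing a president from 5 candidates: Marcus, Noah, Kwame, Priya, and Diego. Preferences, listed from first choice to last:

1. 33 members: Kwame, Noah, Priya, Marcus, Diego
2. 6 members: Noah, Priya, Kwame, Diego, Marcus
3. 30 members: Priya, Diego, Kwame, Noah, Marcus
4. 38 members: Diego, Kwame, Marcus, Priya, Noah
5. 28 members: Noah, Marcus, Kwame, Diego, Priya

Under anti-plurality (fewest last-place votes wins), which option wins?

Last-place votes: Marcus 36, Noah 38, Kwame 0, Priya 28, Diego 33.
Kwame is ranked last by the fewest voters, so Kwame wins.

Kwame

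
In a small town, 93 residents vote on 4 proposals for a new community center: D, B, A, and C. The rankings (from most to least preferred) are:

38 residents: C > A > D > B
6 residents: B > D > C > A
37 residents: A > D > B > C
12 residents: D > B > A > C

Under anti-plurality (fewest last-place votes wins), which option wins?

D

Last-place votes: D 0, B 38, A 6, C 49.
D is ranked last by the fewest voters, so D wins.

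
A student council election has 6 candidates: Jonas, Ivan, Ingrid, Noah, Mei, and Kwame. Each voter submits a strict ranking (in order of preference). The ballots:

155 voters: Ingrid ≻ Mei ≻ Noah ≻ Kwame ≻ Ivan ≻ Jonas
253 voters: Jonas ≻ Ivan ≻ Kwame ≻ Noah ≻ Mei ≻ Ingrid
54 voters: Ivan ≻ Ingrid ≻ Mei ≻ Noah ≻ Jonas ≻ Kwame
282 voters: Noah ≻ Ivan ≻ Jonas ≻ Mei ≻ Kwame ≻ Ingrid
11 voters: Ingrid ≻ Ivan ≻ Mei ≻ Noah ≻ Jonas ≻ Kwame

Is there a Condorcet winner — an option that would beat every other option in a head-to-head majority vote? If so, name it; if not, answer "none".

Noah vs Jonas: 502–253 for Noah.
Noah vs Ivan: 437–318 for Noah.
Noah vs Ingrid: 535–220 for Noah.
Noah vs Mei: 535–220 for Noah.
Noah vs Kwame: 502–253 for Noah.
Noah beats every other option head-to-head.

Noah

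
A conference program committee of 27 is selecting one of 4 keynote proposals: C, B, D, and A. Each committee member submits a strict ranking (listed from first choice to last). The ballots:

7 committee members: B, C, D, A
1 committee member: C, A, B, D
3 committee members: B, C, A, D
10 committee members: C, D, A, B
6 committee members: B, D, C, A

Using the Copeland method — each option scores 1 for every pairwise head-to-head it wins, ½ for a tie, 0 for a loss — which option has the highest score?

B

C: beats D and A; loses to B → score 2.
B: beats C, D, and A → score 3.
D: beats A; loses to C and B → score 1.
A: loses to C, B, and D → score 0.
B has the best pairwise record.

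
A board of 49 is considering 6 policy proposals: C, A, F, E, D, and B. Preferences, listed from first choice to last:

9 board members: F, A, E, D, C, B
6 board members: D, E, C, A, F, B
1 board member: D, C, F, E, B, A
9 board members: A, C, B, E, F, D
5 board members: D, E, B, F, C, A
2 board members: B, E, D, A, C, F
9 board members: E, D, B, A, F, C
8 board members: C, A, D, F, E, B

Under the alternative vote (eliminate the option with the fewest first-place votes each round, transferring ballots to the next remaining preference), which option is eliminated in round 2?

C

Round 1: C 8, A 9, F 9, E 9, D 12, B 2. Eliminate B.
Round 2: C 8, A 9, F 9, E 11, D 12. Eliminate C.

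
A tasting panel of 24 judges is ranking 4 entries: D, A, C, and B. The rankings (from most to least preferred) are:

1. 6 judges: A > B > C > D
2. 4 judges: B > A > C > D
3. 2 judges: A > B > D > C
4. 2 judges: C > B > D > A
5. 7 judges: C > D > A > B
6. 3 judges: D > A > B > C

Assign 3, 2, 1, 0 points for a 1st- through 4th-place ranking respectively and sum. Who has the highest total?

D: 6·0 + 4·0 + 2·1 + 2·1 + 7·2 + 3·3 = 27
A: 6·3 + 4·2 + 2·3 + 2·0 + 7·1 + 3·2 = 45
C: 6·1 + 4·1 + 2·0 + 2·3 + 7·3 + 3·0 = 37
B: 6·2 + 4·3 + 2·2 + 2·2 + 7·0 + 3·1 = 35
A has the highest Borda score (45).

A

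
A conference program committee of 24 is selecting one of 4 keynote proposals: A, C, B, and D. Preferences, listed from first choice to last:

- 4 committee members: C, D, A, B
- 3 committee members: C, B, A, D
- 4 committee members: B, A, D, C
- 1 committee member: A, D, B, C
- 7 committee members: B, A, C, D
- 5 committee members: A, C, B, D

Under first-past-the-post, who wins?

B

First-place votes: A 6, C 7, B 11, D 0.
B has the most first-place votes.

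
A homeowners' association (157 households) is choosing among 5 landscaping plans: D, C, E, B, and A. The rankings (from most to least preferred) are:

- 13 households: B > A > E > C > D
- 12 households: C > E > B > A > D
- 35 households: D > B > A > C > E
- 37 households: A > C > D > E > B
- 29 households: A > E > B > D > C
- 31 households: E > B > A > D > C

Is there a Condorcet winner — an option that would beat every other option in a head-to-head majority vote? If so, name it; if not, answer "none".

Checking pairwise contests:
E beats D 85–72.
D beats C 95–62.
C beats E 84–73.
E beats B 109–48.
B beats A 91–66.
Every option loses at least one head-to-head, so there is no Condorcet winner.

none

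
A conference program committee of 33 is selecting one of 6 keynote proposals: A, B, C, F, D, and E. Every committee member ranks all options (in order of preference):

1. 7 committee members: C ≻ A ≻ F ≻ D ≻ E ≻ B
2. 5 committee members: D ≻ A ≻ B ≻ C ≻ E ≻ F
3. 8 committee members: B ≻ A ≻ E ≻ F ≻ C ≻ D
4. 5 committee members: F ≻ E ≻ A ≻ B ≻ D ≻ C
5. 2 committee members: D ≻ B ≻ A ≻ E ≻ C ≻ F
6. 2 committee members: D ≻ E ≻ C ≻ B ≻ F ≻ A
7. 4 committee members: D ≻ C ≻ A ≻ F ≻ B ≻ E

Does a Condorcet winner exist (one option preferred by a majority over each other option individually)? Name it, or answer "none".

A

A vs B: 21–12 for A.
A vs C: 20–13 for A.
A vs F: 26–7 for A.
A vs D: 20–13 for A.
A vs E: 26–7 for A.
A beats every other option head-to-head.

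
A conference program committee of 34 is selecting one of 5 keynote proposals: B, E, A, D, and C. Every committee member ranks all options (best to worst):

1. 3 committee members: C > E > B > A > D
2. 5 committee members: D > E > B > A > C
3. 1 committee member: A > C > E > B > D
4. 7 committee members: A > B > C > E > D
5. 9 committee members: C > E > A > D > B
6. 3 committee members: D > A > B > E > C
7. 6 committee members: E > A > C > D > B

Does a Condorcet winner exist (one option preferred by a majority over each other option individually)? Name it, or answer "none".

Checking pairwise contests:
E beats B 24–10.
C beats E 20–14.
E beats A 23–11.
E beats D 26–8.
A beats C 22–12.
Every option loses at least one head-to-head, so there is no Condorcet winner.

none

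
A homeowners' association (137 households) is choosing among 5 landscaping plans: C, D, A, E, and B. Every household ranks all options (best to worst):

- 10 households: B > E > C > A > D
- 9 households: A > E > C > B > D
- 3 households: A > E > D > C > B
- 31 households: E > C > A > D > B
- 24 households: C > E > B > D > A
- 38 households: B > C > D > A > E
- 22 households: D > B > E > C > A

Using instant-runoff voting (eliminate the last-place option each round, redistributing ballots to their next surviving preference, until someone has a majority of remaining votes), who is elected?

Round 1: C 24, D 22, A 12, E 31, B 48. Eliminate A.
Round 2: C 24, D 22, E 43, B 48. Eliminate D.
Round 3: C 24, E 43, B 70. B has a majority.

B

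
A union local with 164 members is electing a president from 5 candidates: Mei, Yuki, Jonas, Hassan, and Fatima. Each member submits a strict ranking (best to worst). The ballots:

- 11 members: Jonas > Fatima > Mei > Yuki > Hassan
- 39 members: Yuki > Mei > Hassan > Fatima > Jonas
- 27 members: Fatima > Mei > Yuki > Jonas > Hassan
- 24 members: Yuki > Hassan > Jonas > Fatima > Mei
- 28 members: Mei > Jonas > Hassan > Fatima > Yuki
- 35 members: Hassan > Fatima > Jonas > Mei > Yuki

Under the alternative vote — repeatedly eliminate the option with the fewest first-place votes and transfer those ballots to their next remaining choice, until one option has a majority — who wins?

Yuki

Round 1: Mei 28, Yuki 63, Jonas 11, Hassan 35, Fatima 27. Eliminate Jonas.
Round 2: Mei 28, Yuki 63, Hassan 35, Fatima 38. Eliminate Mei.
Round 3: Yuki 63, Hassan 63, Fatima 38. Eliminate Fatima.
Round 4: Yuki 101, Hassan 63. Yuki has a majority.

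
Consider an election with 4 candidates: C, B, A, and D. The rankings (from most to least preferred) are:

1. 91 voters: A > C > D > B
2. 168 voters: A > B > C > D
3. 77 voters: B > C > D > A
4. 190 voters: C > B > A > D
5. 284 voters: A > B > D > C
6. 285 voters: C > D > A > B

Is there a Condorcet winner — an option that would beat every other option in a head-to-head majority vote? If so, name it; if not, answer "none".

C

C vs B: 566–529 for C.
C vs A: 552–543 for C.
C vs D: 811–284 for C.
C beats every other option head-to-head.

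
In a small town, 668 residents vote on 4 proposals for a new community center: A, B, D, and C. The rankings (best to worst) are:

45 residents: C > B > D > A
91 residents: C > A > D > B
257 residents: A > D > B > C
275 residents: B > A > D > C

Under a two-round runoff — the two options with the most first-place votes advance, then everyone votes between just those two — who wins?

A

Round 1 first-place votes: A 257, B 275, D 0, C 136.
B and A advance.
Runoff: B is preferred to A by 320 voters; A by 348.
A wins the runoff.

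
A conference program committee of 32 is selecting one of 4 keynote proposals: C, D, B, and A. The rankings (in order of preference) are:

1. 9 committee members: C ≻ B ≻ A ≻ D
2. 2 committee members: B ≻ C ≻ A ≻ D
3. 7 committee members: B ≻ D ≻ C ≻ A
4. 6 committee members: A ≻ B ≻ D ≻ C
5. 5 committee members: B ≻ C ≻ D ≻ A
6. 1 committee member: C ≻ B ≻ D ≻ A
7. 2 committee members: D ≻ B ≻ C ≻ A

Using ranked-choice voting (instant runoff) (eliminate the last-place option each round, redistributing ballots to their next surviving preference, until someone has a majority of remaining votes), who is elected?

Round 1: C 10, D 2, B 14, A 6. Eliminate D.
Round 2: C 10, B 16, A 6. Eliminate A.
Round 3: C 10, B 22. B has a majority.

B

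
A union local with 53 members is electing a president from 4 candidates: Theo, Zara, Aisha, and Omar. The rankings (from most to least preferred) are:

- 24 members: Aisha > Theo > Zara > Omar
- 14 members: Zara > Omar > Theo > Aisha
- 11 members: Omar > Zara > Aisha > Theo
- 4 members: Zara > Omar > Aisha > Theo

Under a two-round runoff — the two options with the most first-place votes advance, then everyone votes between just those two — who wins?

Round 1 first-place votes: Theo 0, Zara 18, Aisha 24, Omar 11.
Aisha and Zara advance.
Runoff: Aisha is preferred to Zara by 24 voters; Zara by 29.
Zara wins the runoff.

Zara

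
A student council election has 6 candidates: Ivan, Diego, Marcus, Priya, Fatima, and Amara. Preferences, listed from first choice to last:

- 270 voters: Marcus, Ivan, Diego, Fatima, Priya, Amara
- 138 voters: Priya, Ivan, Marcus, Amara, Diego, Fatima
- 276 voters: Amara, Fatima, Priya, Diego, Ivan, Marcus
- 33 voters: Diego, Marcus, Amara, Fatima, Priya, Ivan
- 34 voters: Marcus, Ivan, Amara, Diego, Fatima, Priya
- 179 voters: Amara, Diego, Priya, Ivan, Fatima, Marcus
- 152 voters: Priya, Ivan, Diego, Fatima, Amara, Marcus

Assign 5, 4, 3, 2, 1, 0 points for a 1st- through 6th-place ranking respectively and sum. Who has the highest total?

Ivan: 270·4 + 138·4 + 276·1 + 33·0 + 34·4 + 179·2 + 152·4 = 3010
Diego: 270·3 + 138·1 + 276·2 + 33·5 + 34·2 + 179·4 + 152·3 = 2905
Marcus: 270·5 + 138·3 + 276·0 + 33·4 + 34·5 + 179·0 + 152·0 = 2066
Priya: 270·1 + 138·5 + 276·3 + 33·1 + 34·0 + 179·3 + 152·5 = 3118
Fatima: 270·2 + 138·0 + 276·4 + 33·2 + 34·1 + 179·1 + 152·2 = 2227
Amara: 270·0 + 138·2 + 276·5 + 33·3 + 34·3 + 179·5 + 152·1 = 2904
Priya has the highest Borda score (3118).

Priya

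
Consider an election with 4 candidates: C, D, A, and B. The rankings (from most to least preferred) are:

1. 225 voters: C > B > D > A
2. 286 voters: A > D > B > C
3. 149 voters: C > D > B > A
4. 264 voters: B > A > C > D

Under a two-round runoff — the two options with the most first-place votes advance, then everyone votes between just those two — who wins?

Round 1 first-place votes: C 374, D 0, A 286, B 264.
C and A advance.
Runoff: C is preferred to A by 374 voters; A by 550.
A wins the runoff.

A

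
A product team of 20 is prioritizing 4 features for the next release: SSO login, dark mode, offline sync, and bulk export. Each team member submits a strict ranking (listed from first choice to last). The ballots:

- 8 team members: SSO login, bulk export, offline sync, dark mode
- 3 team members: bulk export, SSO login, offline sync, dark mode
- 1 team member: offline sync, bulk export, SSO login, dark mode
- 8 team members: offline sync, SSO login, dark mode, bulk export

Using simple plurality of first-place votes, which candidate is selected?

First-place votes: SSO login 8, dark mode 0, offline sync 9, bulk export 3.
offline sync has the most first-place votes.

offline sync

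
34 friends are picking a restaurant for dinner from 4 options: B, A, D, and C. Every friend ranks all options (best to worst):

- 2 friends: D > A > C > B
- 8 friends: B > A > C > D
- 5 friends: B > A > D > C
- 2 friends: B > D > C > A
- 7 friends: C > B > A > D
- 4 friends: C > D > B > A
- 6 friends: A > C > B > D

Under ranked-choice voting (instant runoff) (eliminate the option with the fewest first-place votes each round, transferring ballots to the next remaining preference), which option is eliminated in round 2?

Round 1: B 15, A 6, D 2, C 11. Eliminate D.
Round 2: B 15, A 8, C 11. Eliminate A.

A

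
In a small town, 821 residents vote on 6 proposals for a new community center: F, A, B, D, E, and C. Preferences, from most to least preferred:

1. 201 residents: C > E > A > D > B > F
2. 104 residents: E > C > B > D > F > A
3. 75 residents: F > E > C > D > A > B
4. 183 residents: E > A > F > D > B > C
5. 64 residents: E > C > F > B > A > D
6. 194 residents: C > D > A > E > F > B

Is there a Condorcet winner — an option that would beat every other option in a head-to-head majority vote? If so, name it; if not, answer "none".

E vs F: 746–75 for E.
E vs A: 627–194 for E.
E vs B: 821–0 for E.
E vs D: 627–194 for E.
E vs C: 426–395 for E.
E beats every other option head-to-head.

E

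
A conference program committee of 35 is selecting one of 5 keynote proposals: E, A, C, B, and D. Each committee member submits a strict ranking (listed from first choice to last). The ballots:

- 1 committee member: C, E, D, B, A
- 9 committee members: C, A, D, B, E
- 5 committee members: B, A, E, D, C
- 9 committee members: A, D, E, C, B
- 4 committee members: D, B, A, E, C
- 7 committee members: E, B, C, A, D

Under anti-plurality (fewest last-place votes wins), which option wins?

A

Last-place votes: E 9, A 1, C 9, B 9, D 7.
A is ranked last by the fewest voters, so A wins.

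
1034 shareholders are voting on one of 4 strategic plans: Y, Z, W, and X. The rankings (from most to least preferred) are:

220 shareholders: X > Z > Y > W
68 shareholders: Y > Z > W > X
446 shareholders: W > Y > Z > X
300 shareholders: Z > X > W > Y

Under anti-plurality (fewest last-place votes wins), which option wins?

Last-place votes: Y 300, Z 0, W 220, X 514.
Z is ranked last by the fewest voters, so Z wins.

Z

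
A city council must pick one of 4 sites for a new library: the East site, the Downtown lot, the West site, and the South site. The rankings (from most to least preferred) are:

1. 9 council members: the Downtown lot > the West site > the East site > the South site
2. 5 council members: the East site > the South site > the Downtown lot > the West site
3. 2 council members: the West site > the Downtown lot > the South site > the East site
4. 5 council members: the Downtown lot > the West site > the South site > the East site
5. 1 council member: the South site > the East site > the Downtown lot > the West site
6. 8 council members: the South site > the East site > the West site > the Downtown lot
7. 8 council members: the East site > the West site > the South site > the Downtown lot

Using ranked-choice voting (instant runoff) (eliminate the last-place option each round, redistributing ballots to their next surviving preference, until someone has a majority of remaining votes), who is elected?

the East site

Round 1: the East site 13, the Downtown lot 14, the West site 2, the South site 9. Eliminate the West site.
Round 2: the East site 13, the Downtown lot 16, the South site 9. Eliminate the South site.
Round 3: the East site 22, the Downtown lot 16. The East site has a majority.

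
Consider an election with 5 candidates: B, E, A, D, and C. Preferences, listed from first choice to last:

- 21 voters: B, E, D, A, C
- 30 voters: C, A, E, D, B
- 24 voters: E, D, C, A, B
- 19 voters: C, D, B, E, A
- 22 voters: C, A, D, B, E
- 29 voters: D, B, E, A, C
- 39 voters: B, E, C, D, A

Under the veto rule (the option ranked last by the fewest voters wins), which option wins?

D

Last-place votes: B 54, E 22, A 58, D 0, C 50.
D is ranked last by the fewest voters, so D wins.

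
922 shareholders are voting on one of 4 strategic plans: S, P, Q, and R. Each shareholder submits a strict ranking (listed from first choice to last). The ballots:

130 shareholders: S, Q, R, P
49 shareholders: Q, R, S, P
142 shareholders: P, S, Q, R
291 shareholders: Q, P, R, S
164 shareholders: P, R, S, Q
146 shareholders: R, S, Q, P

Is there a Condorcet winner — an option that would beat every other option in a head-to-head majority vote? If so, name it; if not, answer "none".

none

Checking pairwise contests:
P beats S 597–325.
Q beats P 616–306.
S beats Q 582–340.
P beats R 597–325.
Every option loses at least one head-to-head, so there is no Condorcet winner.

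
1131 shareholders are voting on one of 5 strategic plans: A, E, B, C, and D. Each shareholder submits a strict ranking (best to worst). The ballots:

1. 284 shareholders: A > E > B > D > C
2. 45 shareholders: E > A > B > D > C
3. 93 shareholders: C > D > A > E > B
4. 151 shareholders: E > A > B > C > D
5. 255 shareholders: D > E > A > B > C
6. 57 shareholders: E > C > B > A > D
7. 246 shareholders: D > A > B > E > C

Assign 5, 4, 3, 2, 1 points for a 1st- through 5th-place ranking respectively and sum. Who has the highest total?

A: 284·5 + 45·4 + 93·3 + 151·4 + 255·3 + 57·2 + 246·4 = 4346
E: 284·4 + 45·5 + 93·2 + 151·5 + 255·4 + 57·5 + 246·2 = 4099
B: 284·3 + 45·3 + 93·1 + 151·3 + 255·2 + 57·3 + 246·3 = 2952
C: 284·1 + 45·1 + 93·5 + 151·2 + 255·1 + 57·4 + 246·1 = 1825
D: 284·2 + 45·2 + 93·4 + 151·1 + 255·5 + 57·1 + 246·5 = 3743
A has the highest Borda score (4346).

A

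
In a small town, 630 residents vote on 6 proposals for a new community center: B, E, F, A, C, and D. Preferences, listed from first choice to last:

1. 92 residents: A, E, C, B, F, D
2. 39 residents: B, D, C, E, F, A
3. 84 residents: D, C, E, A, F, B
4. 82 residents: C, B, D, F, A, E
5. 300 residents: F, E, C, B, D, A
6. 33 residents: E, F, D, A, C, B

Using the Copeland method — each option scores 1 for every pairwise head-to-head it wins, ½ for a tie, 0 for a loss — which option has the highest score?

F

B: beats A and D; loses to E, F, and C → score 2.
E: beats B, A, C, and D; loses to F → score 4.
F: beats B, E, A, C, and D → score 5.
A: loses to B, E, F, C, and D → score 0.
C: beats B, A, and D; loses to E and F → score 3.
D: beats A; loses to B, E, F, and C → score 1.
F has the best pairwise record.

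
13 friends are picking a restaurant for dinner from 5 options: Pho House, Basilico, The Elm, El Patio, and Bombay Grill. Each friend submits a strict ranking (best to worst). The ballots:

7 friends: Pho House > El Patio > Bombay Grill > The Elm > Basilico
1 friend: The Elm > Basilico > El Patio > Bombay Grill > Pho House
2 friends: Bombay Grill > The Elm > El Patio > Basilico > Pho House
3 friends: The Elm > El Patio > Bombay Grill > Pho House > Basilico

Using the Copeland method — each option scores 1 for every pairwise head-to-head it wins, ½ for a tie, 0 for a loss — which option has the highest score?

Pho House: beats Basilico, The Elm, El Patio, and Bombay Grill → score 4.
Basilico: loses to Pho House, The Elm, El Patio, and Bombay Grill → score 0.
The Elm: beats Basilico; loses to Pho House, El Patio, and Bombay Grill → score 1.
El Patio: beats Basilico, The Elm, and Bombay Grill; loses to Pho House → score 3.
Bombay Grill: beats Basilico and The Elm; loses to Pho House and El Patio → score 2.
Pho House has the best pairwise record.

Pho House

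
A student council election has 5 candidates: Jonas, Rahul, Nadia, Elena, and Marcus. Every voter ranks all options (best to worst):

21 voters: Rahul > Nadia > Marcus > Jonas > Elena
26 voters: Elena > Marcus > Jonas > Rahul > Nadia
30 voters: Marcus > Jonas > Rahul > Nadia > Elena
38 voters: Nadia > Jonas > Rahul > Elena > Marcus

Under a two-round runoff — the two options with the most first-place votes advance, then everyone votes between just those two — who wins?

Nadia

Round 1 first-place votes: Jonas 0, Rahul 21, Nadia 38, Elena 26, Marcus 30.
Nadia and Marcus advance.
Runoff: Nadia is preferred to Marcus by 59 voters; Marcus by 56.
Nadia wins the runoff.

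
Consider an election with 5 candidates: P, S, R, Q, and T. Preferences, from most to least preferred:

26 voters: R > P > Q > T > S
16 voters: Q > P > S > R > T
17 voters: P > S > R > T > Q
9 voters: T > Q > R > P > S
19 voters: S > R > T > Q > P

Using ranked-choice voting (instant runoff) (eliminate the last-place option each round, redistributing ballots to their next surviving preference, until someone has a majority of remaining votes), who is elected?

Round 1: P 17, S 19, R 26, Q 16, T 9. Eliminate T.
Round 2: P 17, S 19, R 26, Q 25. Eliminate P.
Round 3: S 36, R 26, Q 25. Eliminate Q.
Round 4: S 52, R 35. S has a majority.

S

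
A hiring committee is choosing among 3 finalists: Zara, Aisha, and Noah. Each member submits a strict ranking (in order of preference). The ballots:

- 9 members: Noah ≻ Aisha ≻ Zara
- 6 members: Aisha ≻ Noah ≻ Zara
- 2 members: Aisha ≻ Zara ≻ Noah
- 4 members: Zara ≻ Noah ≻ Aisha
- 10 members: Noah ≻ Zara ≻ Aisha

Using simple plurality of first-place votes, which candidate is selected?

Noah

First-place votes: Zara 4, Aisha 8, Noah 19.
Noah has the most first-place votes.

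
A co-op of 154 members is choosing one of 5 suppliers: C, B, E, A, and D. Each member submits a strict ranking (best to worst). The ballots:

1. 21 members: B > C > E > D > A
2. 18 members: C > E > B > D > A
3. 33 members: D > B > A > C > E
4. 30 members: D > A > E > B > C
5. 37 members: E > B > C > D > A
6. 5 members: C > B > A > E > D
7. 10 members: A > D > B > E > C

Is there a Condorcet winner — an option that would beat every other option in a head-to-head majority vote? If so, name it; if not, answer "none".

Checking pairwise contests:
B beats C 131–23.
E beats B 85–69.
A beats E 78–76.
C beats A 81–73.
C beats D 81–73.
Every option loses at least one head-to-head, so there is no Condorcet winner.

none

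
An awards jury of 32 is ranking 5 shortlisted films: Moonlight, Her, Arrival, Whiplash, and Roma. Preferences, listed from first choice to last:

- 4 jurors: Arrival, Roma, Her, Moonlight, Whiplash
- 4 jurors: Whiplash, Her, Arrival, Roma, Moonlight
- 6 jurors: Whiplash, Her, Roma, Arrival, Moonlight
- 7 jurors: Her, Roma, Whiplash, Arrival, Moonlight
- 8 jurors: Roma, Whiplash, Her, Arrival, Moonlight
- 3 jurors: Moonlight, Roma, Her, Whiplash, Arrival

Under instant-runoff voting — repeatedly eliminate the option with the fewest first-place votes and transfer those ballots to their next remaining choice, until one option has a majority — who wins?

Roma

Round 1: Moonlight 3, Her 7, Arrival 4, Whiplash 10, Roma 8. Eliminate Moonlight.
Round 2: Her 7, Arrival 4, Whiplash 10, Roma 11. Eliminate Arrival.
Round 3: Her 7, Whiplash 10, Roma 15. Eliminate Her.
Round 4: Whiplash 10, Roma 22. Roma has a majority.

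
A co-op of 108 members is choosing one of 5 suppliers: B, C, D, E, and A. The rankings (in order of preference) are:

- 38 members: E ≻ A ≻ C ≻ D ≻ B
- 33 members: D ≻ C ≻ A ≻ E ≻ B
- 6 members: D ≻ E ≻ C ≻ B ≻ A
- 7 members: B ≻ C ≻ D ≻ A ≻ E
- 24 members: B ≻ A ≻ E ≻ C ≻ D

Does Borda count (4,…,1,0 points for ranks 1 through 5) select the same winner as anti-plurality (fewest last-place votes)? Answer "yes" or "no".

Borda — scores: B 130, C 232, D 208, E 251, A 259. Winner: A.
Anti-plurality — last-place votes: B 71, C 0, D 24, E 7, A 6. Winner: C.
The two methods disagree.

no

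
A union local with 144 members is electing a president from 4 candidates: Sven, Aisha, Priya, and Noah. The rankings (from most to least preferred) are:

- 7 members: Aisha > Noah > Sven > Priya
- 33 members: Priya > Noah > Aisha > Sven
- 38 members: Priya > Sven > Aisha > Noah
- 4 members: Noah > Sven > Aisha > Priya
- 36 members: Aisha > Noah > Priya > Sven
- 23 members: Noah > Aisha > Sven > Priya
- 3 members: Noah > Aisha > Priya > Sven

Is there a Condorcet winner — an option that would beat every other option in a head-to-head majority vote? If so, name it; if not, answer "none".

Aisha vs Sven: 102–42 for Aisha.
Aisha vs Priya: 73–71 for Aisha.
Aisha vs Noah: 81–63 for Aisha.
Aisha beats every other option head-to-head.

Aisha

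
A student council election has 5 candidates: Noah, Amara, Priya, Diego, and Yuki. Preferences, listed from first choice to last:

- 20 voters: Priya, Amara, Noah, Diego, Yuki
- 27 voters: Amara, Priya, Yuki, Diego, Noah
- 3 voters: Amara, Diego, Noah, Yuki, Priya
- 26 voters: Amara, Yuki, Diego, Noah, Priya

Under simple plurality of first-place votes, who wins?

First-place votes: Noah 0, Amara 56, Priya 20, Diego 0, Yuki 0.
Amara has the most first-place votes.

Amara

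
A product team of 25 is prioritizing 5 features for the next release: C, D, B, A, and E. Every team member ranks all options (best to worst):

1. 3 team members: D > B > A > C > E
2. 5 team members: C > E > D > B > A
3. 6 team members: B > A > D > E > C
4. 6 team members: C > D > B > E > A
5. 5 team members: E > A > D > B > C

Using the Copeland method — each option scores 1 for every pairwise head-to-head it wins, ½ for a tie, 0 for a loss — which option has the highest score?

D

C: beats E; loses to D, B, and A → score 1.
D: beats C, B, A, and E → score 4.
B: beats C, A, and E; loses to D → score 3.
A: beats C; loses to D, B, and E → score 1.
E: beats A; loses to C, D, and B → score 1.
D has the best pairwise record.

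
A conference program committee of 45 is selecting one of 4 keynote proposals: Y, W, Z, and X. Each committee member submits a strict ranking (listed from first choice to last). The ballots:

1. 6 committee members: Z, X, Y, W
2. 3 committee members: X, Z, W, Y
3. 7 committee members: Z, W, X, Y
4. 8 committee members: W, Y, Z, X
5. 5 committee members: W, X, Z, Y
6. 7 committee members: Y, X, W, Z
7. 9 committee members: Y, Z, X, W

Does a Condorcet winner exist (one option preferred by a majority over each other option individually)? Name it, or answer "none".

Checking pairwise contests:
W beats Y 23–22.
Z beats W 25–20.
Y beats Z 24–21.
Y beats X 24–21.
Every option loses at least one head-to-head, so there is no Condorcet winner.

none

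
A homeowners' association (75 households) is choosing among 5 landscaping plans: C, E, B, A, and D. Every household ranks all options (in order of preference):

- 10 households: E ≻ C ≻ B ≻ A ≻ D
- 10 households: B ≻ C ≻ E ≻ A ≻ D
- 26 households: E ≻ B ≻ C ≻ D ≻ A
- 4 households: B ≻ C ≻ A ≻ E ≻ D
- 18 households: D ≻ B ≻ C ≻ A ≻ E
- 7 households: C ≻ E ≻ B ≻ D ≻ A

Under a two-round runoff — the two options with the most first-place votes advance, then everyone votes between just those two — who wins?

E

Round 1 first-place votes: C 7, E 36, B 14, A 0, D 18.
E and D advance.
Runoff: E is preferred to D by 57 voters; D by 18.
E wins the runoff.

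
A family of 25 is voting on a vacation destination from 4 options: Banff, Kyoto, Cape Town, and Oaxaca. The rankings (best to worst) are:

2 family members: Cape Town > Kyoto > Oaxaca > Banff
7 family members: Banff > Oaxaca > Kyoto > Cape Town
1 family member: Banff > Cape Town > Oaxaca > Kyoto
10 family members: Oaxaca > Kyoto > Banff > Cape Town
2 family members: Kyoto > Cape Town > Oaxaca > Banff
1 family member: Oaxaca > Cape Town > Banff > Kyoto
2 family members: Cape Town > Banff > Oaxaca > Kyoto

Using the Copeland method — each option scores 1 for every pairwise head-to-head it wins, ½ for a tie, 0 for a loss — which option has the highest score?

Banff: beats Cape Town; loses to Kyoto and Oaxaca → score 1.
Kyoto: beats Banff and Cape Town; loses to Oaxaca → score 2.
Cape Town: loses to Banff, Kyoto, and Oaxaca → score 0.
Oaxaca: beats Banff, Kyoto, and Cape Town → score 3.
Oaxaca has the best pairwise record.

Oaxaca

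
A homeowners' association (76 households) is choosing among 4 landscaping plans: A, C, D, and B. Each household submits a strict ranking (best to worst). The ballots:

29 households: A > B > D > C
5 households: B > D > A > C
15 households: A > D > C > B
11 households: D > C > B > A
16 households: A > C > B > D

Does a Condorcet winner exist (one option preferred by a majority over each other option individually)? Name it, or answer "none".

A

A vs C: 65–11 for A.
A vs D: 60–16 for A.
A vs B: 60–16 for A.
A beats every other option head-to-head.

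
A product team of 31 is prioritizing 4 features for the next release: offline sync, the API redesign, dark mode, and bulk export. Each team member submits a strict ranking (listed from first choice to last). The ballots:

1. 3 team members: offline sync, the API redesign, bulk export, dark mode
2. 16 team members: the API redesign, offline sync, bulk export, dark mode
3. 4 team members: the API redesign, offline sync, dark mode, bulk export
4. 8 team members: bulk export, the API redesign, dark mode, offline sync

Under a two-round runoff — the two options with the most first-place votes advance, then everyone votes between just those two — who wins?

Round 1 first-place votes: offline sync 3, the API redesign 20, dark mode 0, bulk export 8.
the API redesign and bulk export advance.
Runoff: the API redesign is preferred to bulk export by 23 voters; bulk export by 8.
the API redesign wins the runoff.

the API redesign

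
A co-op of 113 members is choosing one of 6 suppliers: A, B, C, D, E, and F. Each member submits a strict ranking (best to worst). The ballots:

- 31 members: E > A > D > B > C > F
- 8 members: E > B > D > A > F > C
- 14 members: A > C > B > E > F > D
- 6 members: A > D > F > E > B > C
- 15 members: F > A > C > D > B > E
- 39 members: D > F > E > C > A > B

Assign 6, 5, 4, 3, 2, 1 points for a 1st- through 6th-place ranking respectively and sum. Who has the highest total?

D

A: 31·5 + 8·3 + 14·6 + 6·6 + 15·5 + 39·2 = 452
B: 31·3 + 8·5 + 14·4 + 6·2 + 15·2 + 39·1 = 270
C: 31·2 + 8·1 + 14·5 + 6·1 + 15·4 + 39·3 = 323
D: 31·4 + 8·4 + 14·1 + 6·5 + 15·3 + 39·6 = 479
E: 31·6 + 8·6 + 14·3 + 6·3 + 15·1 + 39·4 = 465
F: 31·1 + 8·2 + 14·2 + 6·4 + 15·6 + 39·5 = 384
D has the highest Borda score (479).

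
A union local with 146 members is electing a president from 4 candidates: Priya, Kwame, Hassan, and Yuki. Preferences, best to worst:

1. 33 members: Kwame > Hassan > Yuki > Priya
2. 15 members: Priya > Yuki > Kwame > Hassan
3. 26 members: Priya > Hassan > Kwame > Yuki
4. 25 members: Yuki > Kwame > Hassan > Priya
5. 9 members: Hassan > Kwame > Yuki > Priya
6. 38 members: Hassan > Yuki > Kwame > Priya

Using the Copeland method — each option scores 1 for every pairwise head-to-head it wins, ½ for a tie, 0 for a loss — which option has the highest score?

Hassan

Priya: loses to Kwame, Hassan, and Yuki → score 0.
Kwame: beats Priya; ties Hassan; loses to Yuki → score 1.5.
Hassan: beats Priya and Yuki; ties Kwame → score 2.5.
Yuki: beats Priya and Kwame; loses to Hassan → score 2.
Hassan has the best pairwise record.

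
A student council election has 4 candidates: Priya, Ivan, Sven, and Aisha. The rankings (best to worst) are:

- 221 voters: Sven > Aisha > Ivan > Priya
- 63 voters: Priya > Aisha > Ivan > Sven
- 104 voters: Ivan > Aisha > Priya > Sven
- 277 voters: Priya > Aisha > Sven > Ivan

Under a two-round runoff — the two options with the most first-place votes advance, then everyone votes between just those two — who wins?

Priya

Round 1 first-place votes: Priya 340, Ivan 104, Sven 221, Aisha 0.
Priya and Sven advance.
Runoff: Priya is preferred to Sven by 444 voters; Sven by 221.
Priya wins the runoff.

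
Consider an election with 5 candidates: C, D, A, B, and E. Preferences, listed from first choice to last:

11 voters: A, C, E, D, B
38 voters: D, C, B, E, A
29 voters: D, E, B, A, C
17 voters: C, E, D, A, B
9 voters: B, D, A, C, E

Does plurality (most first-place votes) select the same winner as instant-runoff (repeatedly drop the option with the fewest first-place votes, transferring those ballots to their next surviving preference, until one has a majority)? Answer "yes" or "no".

Plurality — first-place votes: C 17, D 67, A 11, B 9, E 0. Winner: D.
Instant-runoff — R1 C 17, D 67, A 11, B 9, E 0 (D winner). Winner: D.
The two methods agree.

yes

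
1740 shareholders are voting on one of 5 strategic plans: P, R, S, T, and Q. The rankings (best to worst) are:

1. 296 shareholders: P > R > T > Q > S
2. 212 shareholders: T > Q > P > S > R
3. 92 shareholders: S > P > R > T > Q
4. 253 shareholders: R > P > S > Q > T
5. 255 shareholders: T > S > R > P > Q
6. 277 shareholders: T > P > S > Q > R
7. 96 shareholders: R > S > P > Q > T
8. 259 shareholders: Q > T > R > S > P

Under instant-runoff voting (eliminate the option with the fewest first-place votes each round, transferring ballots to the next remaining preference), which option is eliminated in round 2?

Q

Round 1: P 296, R 349, S 92, T 744, Q 259. Eliminate S.
Round 2: P 388, R 349, T 744, Q 259. Eliminate Q.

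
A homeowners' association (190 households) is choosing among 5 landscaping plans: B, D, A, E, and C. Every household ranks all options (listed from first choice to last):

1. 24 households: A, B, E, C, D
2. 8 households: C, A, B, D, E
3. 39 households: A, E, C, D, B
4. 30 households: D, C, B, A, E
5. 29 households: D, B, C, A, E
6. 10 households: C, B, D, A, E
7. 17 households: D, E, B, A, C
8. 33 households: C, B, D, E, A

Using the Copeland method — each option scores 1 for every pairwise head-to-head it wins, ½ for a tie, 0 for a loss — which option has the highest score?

C

B: beats A and E; loses to D and C → score 2.
D: beats B, A, and E; loses to C → score 3.
A: beats E; loses to B, D, and C → score 1.
E: loses to B, D, A, and C → score 0.
C: beats B, D, A, and E → score 4.
C has the best pairwise record.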